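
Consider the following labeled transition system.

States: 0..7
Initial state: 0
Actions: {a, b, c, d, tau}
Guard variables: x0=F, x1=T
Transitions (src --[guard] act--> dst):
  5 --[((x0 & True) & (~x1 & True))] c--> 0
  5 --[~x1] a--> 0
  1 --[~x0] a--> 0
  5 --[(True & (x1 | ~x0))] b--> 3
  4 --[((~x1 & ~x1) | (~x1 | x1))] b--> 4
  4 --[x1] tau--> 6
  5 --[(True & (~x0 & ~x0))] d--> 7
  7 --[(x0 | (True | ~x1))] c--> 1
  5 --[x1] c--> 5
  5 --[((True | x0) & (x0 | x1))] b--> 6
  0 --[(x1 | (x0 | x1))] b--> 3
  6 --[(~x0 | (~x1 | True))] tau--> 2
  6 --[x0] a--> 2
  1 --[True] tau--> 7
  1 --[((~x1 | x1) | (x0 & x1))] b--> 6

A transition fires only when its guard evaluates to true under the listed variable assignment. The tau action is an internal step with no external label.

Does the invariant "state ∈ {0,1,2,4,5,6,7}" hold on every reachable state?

Answer: INVARIANT VIOLATED at state 3

Analysis:
Inv-set: {0,1,2,4,5,6,7}
R = {0,3}
  0: ok
  3: ✗ unsafe
reach 3 via b — violates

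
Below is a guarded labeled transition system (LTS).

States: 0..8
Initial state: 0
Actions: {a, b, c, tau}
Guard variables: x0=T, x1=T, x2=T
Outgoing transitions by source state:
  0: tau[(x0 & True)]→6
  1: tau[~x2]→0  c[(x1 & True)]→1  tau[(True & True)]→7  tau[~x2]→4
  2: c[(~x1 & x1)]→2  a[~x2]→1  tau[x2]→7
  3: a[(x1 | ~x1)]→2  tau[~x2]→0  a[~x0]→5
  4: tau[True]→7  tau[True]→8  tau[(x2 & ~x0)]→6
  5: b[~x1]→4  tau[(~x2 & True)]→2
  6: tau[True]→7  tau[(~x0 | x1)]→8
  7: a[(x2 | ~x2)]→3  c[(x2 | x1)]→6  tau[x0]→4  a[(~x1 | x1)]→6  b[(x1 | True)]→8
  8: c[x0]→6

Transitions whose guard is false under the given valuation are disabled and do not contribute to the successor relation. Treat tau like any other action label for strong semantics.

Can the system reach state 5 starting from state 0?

15 transition(s) survive guard evaluation.
Layer 0: {0}
Layer 1: {6}  cumulative {0,6}
Layer 2: {7,8}  cumulative {0,6,7,8}
Layer 3: {3,4}  cumulative {0,3,4,6,7,8}
Layer 4: {2}  cumulative {0,2,3,4,6,7,8}
Reach set: {0,2,3,4,6,7,8}

Answer: UNREACHABLE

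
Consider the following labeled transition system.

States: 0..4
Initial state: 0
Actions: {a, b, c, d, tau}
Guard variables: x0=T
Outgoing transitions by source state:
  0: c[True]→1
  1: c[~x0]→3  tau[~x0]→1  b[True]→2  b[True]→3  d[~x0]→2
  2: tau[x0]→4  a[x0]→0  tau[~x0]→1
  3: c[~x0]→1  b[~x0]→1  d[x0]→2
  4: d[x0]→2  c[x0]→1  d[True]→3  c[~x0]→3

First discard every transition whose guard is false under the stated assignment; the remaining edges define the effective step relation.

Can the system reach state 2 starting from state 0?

Answer: REACHABLE

Trace:
After dropping false guards: 9 live edges.
L0 = {0}
L1 = {1}  total {0,1}
L2 = {2,3}  total {0,1,2,3}
L3 = {4}  total {0,1,2,3,4}
R = {0,1,2,3,4}
witness 2: c·b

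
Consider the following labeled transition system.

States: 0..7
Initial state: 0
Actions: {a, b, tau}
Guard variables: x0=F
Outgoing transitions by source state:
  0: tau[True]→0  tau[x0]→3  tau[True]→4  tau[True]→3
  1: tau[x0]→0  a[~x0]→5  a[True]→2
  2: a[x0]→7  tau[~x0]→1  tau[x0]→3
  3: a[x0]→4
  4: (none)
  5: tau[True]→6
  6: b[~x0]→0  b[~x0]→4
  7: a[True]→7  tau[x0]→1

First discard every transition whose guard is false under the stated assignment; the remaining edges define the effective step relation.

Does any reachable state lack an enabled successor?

Reachable = {0,3,4}
  0: tau→0  tau→3  tau→4  [deg 3]
  3: ∅  [STUCK]
  4: ∅  [STUCK]
witness 3: tau

Answer: DEADLOCK at state 3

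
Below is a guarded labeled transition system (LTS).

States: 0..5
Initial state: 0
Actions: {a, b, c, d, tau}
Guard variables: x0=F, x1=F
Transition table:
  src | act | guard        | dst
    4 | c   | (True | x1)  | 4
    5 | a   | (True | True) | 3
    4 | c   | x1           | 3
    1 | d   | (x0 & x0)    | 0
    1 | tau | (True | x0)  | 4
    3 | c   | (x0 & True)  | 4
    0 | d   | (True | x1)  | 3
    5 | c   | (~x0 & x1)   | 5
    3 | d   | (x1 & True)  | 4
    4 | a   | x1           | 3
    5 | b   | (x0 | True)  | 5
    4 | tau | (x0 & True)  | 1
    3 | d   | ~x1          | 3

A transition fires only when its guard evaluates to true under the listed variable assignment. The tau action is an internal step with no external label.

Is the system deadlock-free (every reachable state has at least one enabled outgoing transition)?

Reach set: {0,3}
  0: d→3  [1 exit(s)]
  3: d→3  [1 exit(s)]

Answer: DEADLOCK-FREE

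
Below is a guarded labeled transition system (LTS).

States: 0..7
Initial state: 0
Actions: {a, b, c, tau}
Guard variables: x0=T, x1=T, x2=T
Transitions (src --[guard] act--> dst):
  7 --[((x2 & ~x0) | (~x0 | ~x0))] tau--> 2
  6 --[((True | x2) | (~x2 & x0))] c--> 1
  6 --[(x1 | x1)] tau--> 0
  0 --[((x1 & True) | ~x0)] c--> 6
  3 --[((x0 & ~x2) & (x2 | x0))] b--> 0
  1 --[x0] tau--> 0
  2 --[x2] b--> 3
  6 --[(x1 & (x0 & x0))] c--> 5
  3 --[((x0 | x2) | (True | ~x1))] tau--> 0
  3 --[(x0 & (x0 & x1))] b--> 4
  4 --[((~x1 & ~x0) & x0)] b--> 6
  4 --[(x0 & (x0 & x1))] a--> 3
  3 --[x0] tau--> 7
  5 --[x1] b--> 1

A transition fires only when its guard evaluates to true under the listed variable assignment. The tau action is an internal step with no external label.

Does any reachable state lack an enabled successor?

R = {0,1,5,6}
  0: c→6  [1 out]
  1: tau→0  [1 out]
  5: b→1  [1 out]
  6: c→1  c→5  tau→0  [3 out]

Answer: DEADLOCK-FREE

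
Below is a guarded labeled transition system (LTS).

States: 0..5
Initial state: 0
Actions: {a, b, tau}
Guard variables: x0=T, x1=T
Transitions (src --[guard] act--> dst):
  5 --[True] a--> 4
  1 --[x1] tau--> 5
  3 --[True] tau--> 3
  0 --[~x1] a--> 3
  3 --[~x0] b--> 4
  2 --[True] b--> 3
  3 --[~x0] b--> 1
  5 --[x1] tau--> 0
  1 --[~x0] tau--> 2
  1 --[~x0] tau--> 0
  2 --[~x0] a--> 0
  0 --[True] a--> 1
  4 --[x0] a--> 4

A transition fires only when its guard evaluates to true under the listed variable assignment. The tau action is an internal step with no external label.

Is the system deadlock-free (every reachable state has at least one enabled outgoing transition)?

Answer: DEADLOCK-FREE

Working:
Reachable = {0,1,4,5}
  0: a→1  [deg 1]
  1: tau→5  [deg 1]
  4: a→4  [deg 1]
  5: a→4  tau→0  [deg 2]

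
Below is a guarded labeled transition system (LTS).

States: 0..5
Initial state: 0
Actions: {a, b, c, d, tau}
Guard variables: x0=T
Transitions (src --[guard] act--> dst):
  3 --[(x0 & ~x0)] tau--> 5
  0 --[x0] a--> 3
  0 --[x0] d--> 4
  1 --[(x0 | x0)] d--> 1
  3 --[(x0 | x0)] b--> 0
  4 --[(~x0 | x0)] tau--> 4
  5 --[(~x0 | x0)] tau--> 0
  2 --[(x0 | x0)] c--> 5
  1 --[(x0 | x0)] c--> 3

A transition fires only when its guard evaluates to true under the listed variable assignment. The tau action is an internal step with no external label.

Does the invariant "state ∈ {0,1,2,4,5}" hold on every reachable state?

Answer: INVARIANT VIOLATED at state 3

Trace:
Safe = {0,1,2,4,5}
Reachable = {0,3,4}
  0: ✓
  3: VIOLATES
  4: ✓
witness against invariant: a → 3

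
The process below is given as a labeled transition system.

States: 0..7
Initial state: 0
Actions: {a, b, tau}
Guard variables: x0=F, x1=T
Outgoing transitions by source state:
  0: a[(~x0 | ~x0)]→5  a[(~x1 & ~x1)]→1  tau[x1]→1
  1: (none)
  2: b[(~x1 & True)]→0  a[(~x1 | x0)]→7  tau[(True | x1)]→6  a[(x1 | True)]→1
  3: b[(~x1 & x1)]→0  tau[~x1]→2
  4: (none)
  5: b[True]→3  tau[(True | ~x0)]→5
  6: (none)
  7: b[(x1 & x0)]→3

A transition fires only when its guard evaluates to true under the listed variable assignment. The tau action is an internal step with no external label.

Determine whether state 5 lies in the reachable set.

Guard filter leaves 6 enabled edge(s).
L0 = {0}
L1 = {1,5}  total {0,1,5}
L2 = {3}  total {0,1,3,5}
Reachable = {0,1,3,5}
witness 5: a

Answer: REACHABLE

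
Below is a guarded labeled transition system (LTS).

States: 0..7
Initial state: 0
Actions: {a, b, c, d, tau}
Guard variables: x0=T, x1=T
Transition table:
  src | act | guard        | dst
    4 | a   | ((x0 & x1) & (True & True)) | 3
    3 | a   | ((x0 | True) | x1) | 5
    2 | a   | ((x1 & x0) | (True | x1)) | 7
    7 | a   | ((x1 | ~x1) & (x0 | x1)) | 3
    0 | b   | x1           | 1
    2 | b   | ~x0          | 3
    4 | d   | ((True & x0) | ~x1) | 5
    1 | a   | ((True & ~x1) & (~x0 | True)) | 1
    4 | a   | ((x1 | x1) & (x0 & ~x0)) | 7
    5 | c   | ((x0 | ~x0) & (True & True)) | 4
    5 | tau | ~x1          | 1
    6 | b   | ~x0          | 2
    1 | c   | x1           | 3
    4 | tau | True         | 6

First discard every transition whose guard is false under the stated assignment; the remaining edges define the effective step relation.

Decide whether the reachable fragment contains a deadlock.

Answer: DEADLOCK at state 6

Working:
R = {0,1,3,4,5,6}
  0: b→1  [1 out]
  1: c→3  [1 out]
  3: a→5  [1 out]
  4: a→3  d→5  tau→6  [3 out]
  5: c→4  [1 out]
  6: ∅  [deadlock]
witness 6: b·c·a·c·tau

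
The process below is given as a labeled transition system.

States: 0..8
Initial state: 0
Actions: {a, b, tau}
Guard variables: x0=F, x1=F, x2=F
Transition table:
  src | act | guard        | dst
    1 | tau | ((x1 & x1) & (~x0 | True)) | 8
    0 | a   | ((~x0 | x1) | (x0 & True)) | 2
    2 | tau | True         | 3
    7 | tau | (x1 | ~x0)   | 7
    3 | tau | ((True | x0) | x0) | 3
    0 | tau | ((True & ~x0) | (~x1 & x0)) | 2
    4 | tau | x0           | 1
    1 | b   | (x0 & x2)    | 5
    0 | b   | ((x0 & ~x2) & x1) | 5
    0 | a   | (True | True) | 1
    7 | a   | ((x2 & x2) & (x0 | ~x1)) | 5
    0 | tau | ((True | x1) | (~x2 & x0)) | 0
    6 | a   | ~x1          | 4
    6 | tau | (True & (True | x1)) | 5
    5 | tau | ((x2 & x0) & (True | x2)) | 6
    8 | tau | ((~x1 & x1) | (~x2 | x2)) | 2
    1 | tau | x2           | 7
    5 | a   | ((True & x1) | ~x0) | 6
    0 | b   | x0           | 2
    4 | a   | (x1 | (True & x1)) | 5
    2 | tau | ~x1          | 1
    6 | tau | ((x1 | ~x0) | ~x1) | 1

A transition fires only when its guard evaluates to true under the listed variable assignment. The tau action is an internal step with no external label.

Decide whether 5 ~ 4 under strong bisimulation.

Compute ~ classes (split until stable):
  P[0] = {{0,1,2,3,4,5,6,7,8}}
  P[1] = {{0,6},{1,4},{2,3,7,8},{5}}
  P[2] = {{0},{1,4},{2},{3,7,8},{5},{6}}
  P[3] = {{0},{1,4},{2},{3,7},{5},{6},{8}}
stable after 4 split(s): 7 block(s)
[5]={5}  [4]={1,4}

Answer: NOT BISIMILAR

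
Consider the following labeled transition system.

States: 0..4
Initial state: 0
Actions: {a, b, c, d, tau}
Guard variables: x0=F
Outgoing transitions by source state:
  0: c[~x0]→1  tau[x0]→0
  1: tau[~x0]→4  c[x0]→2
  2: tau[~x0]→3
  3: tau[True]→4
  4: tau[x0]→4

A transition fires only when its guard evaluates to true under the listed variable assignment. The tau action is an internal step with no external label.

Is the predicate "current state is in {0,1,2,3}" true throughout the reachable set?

Answer: INVARIANT VIOLATED at state 4

Working:
Safe = {0,1,2,3}
Reach set: {0,1,4}
  0: safe
  1: safe
  4: VIOLATES
reach 4 via c·tau — violates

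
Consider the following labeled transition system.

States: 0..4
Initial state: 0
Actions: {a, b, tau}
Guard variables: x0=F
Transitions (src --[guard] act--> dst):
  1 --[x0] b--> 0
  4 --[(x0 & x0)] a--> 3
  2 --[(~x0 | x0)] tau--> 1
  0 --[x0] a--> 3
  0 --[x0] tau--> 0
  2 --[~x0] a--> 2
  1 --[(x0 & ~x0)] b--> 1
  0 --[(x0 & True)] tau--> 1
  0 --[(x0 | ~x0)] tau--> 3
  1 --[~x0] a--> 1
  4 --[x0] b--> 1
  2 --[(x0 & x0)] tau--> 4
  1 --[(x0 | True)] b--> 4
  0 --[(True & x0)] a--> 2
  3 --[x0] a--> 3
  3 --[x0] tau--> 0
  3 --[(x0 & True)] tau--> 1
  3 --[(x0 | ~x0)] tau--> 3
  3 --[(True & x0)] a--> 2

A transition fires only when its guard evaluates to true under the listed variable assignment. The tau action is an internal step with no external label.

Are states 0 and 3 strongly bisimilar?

Bisimulation quotient by refinement:
  P[0] = {{0,1,2,3,4}}
  P[1] = {{0,3},{1},{2},{4}}
stable after 2 split(s): 4 block(s)
0∈{0,3}, 3∈{0,3}

Answer: BISIMILAR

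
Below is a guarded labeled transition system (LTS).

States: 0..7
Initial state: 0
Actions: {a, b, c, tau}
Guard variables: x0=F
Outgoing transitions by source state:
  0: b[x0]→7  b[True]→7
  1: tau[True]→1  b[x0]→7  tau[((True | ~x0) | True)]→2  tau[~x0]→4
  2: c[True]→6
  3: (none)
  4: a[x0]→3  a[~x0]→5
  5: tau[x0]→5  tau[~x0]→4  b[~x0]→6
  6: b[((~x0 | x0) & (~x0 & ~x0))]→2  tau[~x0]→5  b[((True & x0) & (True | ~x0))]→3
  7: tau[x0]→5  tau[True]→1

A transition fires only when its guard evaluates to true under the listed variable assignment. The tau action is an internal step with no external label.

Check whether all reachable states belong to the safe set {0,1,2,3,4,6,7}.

Answer: INVARIANT VIOLATED at state 5

Analysis:
Safe = {0,1,2,3,4,6,7}
R = {0,1,2,4,5,6,7}
  0: safe
  1: safe
  2: safe
  4: safe
  5: VIOLATES
  6: safe
  7: safe
reach 5 via b·tau·tau·a — violates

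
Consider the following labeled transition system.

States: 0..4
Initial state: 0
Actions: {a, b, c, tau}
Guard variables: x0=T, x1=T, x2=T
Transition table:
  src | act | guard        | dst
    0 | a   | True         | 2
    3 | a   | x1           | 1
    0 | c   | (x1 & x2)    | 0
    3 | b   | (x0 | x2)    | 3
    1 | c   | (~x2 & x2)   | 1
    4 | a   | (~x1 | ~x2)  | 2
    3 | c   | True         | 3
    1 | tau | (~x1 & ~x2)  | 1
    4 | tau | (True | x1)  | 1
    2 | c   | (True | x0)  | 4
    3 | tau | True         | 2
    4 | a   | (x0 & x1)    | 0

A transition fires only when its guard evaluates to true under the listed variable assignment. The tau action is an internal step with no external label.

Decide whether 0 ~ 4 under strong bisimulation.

Answer: NOT BISIMILAR

Analysis:
Bisimulation quotient by refinement:
  π0 = {{0,1,2,3,4}}
  π1 = {{0},{1},{2},{3},{4}}
stable after 2 split(s): 5 block(s)
[0]={0}  [4]={4}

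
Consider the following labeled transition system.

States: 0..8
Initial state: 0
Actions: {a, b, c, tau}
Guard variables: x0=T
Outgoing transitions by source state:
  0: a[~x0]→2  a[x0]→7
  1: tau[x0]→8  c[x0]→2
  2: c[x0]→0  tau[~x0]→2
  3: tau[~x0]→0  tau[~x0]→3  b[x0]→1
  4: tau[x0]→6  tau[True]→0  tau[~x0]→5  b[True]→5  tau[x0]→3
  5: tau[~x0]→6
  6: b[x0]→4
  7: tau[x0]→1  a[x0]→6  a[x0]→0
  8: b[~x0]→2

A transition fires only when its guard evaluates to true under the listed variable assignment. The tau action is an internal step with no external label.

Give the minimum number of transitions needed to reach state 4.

Breadth-first toward 4:
  depth 0: {0}
  depth 1: {7}
  depth 2: {1,6}
  depth 3: {2,4,8}
first hit 4 at d=3 via a·a·b

Answer: 3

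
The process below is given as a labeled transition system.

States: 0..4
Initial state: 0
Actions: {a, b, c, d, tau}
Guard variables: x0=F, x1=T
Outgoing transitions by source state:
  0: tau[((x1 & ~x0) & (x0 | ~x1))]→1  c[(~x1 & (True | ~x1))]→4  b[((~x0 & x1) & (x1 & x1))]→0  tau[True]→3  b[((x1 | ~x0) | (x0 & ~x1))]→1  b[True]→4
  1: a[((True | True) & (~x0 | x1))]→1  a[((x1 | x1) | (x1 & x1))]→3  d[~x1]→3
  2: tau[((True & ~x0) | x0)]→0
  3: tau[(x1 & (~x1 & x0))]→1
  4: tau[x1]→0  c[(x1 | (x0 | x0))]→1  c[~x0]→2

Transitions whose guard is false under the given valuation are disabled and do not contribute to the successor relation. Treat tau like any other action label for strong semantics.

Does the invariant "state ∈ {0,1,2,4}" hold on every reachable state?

Allowed set {0,1,2,4}
Reach set: {0,1,2,3,4}
  0: ok
  1: ok
  2: ok
  3: outside
  4: ok
reach 3 via tau — violates

Answer: INVARIANT VIOLATED at state 3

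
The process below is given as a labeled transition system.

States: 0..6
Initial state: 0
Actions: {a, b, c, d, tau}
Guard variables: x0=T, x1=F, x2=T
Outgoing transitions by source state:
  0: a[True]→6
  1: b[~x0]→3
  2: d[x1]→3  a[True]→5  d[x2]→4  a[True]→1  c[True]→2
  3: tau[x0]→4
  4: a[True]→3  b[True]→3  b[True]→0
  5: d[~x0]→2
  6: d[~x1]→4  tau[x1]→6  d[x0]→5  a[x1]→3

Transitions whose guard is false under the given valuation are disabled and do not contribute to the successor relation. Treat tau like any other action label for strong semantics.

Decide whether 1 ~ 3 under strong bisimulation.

Compute ~ classes (split until stable):
  π0 = {{0,1,2,3,4,5,6}}
  π1 = {{0},{1,5},{2},{3},{4},{6}}
stable after 2 split(s): 6 block(s)
1∈{1,5}, 3∈{3}

Answer: NOT BISIMILAR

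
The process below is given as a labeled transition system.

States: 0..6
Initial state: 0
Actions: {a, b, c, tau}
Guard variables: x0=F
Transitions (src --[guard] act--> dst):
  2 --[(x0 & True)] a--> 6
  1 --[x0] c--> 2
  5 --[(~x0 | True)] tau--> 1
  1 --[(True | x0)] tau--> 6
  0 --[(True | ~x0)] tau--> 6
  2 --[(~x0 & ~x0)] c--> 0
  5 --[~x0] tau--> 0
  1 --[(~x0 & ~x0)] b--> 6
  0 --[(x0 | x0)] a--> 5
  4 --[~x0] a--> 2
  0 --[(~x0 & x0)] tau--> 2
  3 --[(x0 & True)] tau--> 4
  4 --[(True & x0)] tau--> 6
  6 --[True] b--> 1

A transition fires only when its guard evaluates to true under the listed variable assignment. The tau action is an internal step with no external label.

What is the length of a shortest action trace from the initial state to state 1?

Answer: 2

Analysis:
Layered search for 1:
  Layer 0: {0}
  Layer 1: {6}
  Layer 2: {1}
first hit 1 at d=2 via tau·b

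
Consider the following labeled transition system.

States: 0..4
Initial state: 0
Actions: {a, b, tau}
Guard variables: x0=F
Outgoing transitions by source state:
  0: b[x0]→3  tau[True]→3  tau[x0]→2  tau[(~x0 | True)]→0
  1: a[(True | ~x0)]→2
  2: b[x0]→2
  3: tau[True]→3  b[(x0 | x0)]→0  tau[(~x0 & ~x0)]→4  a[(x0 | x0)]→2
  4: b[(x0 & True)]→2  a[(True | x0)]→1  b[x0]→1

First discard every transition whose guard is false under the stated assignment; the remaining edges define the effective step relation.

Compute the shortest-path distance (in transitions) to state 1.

Answer: 3

Working:
Breadth-first toward 1:
  Layer 0: {0}
  Layer 1: {3}
  Layer 2: {4}
  Layer 3: {1}
1 enters at depth 3; path tau·tau·a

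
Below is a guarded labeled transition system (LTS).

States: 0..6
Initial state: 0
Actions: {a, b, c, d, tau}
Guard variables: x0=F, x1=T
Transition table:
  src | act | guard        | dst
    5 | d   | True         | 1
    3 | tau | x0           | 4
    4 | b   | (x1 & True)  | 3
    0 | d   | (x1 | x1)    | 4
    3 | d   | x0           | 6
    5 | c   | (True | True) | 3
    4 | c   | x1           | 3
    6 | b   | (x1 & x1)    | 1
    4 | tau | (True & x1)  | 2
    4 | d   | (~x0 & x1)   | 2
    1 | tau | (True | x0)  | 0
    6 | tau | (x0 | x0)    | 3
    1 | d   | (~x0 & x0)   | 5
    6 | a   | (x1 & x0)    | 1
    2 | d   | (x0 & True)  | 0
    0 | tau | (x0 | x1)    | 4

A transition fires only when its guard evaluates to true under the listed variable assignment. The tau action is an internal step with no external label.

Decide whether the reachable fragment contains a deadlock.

Answer: DEADLOCK at state 2

Working:
Reach set: {0,2,3,4}
  0: d→4  tau→4  [deg 2]
  2: ∅  [STUCK]
  3: ∅  [STUCK]
  4: b→3  c→3  d→2  tau→2  [deg 4]
Path to 2: d·tau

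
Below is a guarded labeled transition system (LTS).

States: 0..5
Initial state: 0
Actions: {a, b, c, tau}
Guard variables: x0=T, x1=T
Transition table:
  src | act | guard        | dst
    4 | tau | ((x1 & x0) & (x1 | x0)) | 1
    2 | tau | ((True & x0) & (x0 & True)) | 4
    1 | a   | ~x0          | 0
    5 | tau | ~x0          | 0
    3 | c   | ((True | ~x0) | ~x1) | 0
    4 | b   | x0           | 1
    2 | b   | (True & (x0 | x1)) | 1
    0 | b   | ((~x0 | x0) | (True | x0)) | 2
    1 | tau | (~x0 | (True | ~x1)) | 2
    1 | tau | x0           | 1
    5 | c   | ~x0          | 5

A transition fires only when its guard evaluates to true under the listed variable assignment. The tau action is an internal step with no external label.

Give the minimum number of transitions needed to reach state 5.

Layered search for 5:
  Layer 0: {0}
  Layer 1: {2}
  Layer 2: {1,4}
5 never appears.

Answer: UNREACHABLE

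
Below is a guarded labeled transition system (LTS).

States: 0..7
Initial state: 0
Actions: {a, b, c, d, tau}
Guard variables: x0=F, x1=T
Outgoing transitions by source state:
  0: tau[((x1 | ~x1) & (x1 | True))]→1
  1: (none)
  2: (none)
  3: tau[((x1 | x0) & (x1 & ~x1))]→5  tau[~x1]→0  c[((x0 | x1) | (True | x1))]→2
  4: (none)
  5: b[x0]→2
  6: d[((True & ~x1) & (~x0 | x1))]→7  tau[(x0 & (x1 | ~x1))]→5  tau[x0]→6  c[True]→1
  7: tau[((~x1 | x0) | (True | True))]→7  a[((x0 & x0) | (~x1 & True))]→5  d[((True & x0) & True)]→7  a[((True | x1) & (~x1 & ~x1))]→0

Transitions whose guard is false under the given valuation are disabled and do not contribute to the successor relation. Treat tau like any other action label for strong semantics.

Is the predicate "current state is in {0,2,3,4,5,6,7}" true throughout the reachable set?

Inv-set: {0,2,3,4,5,6,7}
Reach set: {0,1}
  0: safe
  1: outside
counterexample path to 1: tau

Answer: INVARIANT VIOLATED at state 1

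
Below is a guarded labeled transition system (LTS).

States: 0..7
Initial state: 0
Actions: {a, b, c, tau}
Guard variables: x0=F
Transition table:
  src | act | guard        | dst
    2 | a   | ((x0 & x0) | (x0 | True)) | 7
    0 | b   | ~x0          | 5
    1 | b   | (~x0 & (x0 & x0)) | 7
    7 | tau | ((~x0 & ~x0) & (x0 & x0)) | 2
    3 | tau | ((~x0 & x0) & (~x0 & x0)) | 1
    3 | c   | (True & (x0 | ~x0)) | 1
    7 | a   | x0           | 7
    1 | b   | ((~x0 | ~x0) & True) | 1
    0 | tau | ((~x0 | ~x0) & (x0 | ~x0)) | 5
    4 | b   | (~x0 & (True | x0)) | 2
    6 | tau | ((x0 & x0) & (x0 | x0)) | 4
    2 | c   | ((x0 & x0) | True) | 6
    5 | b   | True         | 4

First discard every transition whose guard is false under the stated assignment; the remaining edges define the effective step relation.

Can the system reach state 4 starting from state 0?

Guard filter leaves 8 enabled edge(s).
L0 = {0}
L1 = {5}  cumulative {0,5}
L2 = {4}  cumulative {0,4,5}
L3 = {2}  cumulative {0,2,4,5}
L4 = {6,7}  cumulative {0,2,4,5,6,7}
R = {0,2,4,5,6,7}
Path to 4: b·b

Answer: REACHABLE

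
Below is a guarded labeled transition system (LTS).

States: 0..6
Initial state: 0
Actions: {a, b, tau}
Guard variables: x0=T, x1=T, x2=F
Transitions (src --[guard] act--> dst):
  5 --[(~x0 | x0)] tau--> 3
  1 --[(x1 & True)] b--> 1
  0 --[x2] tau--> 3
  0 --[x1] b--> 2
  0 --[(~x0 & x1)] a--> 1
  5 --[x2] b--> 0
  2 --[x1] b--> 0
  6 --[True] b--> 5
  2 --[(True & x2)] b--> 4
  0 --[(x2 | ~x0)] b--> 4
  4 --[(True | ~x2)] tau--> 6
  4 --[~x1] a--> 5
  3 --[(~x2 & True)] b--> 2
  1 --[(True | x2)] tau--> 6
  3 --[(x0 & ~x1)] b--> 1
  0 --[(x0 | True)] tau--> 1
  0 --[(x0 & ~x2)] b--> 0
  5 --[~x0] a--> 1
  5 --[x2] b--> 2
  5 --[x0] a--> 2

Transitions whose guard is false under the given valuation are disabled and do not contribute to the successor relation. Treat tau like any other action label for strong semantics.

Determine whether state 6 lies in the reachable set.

After dropping false guards: 11 live edges.
Layer 0: {0}
Layer 1: {1,2}  now seen {0,1,2}
Layer 2: {6}  now seen {0,1,2,6}
Layer 3: {5}  now seen {0,1,2,5,6}
Layer 4: {3}  now seen {0,1,2,3,5,6}
Reachable = {0,1,2,3,5,6}
Path to 6: tau·tau

Answer: REACHABLE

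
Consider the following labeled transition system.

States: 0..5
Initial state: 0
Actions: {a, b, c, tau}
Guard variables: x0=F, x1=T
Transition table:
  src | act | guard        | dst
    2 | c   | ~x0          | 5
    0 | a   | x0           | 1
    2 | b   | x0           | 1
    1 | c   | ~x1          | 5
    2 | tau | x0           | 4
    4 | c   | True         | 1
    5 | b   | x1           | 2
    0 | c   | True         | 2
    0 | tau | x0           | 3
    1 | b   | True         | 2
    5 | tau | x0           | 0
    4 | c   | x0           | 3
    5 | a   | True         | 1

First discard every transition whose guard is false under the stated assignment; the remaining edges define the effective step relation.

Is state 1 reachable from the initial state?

Answer: REACHABLE

Analysis:
After dropping false guards: 6 live edges.
depth 0: {0}
depth 1: {2}  now seen {0,2}
depth 2: {5}  now seen {0,2,5}
depth 3: {1}  now seen {0,1,2,5}
Reach set: {0,1,2,5}
witness 1: c·c·a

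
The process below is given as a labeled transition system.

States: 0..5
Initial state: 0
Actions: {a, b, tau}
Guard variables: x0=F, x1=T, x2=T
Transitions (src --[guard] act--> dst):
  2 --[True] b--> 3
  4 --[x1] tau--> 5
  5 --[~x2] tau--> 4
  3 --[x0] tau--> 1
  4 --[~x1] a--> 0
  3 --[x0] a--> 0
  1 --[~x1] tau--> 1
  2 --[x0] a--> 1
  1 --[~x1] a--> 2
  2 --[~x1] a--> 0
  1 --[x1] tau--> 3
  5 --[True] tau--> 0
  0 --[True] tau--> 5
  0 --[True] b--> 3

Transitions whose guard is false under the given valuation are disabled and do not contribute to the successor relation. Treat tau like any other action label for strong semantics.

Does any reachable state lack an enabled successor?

Answer: DEADLOCK at state 3

Trace:
R = {0,3,5}
  0: b→3  tau→5  [2 out]
  3: ∅  [no exit]
  5: tau→0  [1 out]
trace reaching 3: b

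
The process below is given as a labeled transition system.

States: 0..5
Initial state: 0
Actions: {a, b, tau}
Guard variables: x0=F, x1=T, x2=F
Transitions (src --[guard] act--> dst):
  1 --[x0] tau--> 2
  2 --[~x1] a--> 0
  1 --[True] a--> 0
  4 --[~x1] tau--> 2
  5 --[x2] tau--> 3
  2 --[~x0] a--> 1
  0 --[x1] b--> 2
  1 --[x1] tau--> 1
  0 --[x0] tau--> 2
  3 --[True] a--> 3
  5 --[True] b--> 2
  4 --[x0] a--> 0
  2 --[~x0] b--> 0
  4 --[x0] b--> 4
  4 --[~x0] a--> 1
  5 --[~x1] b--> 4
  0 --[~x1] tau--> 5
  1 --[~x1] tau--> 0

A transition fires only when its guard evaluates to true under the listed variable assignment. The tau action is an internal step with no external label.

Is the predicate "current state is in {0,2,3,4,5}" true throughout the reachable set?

Inv-set: {0,2,3,4,5}
Reach set: {0,1,2}
  0: ok
  1: ✗ unsafe
  2: ok
counterexample path to 1: b·a

Answer: INVARIANT VIOLATED at state 1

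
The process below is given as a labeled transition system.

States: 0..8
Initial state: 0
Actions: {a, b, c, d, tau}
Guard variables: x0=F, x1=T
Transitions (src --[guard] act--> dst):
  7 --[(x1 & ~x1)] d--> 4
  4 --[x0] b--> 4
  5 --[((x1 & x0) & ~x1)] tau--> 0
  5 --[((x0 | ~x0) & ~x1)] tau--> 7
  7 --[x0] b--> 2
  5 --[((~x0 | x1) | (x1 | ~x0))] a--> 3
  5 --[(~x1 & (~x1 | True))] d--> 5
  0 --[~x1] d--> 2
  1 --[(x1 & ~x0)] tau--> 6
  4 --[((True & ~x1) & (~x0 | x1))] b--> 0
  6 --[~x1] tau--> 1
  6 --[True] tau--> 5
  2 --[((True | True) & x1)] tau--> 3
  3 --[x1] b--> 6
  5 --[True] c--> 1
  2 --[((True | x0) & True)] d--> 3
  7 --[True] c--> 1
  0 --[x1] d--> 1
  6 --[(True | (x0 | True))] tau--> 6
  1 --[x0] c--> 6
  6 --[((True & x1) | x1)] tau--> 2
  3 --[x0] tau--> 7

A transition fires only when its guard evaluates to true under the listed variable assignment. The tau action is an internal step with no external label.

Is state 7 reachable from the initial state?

Guard filter leaves 11 enabled edge(s).
depth 0: {0}
depth 1: {1}  now seen {0,1}
depth 2: {6}  now seen {0,1,6}
depth 3: {2,5}  now seen {0,1,2,5,6}
depth 4: {3}  now seen {0,1,2,3,5,6}
R = {0,1,2,3,5,6}

Answer: UNREACHABLE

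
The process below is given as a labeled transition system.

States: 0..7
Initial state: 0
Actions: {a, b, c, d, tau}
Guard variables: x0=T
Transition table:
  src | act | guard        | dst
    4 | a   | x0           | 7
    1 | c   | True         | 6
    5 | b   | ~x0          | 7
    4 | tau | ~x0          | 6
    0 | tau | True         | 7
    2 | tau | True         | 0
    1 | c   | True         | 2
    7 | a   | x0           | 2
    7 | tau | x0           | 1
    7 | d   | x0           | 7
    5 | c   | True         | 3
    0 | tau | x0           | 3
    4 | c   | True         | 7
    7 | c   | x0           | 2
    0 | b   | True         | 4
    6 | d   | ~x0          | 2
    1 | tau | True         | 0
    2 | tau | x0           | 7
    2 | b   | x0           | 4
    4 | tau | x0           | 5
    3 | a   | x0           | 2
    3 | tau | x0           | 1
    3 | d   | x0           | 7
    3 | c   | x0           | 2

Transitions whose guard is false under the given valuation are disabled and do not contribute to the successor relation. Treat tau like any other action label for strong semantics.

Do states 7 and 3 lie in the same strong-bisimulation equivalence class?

Answer: BISIMILAR

Trace:
Bisimulation quotient by refinement:
  round 0: {{0,1,2,3,4,5,6,7}}
  round 1: {{0,2},{1},{3,7},{4},{5},{6}}
  round 2: {{0},{1},{2},{3,7},{4},{5},{6}}
stable after 3 split(s): 7 block(s)
class of 7: {3,7}; class of 3: {3,7}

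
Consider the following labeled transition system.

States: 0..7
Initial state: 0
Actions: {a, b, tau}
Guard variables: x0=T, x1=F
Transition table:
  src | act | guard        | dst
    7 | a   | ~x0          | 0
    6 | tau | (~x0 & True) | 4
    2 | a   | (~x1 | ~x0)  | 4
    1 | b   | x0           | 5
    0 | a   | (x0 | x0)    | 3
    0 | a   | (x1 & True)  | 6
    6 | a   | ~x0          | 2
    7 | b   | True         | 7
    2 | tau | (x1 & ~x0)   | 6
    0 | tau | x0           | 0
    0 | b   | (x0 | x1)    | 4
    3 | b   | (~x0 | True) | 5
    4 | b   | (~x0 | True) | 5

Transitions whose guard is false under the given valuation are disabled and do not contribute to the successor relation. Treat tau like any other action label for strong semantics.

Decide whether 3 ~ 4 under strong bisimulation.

Answer: BISIMILAR

Working:
Bisimulation quotient by refinement:
  P[0] = {{0,1,2,3,4,5,6,7}}
  P[1] = {{0},{1,3,4,7},{2},{5,6}}
  P[2] = {{0},{1,3,4},{2},{5,6},{7}}
stable after 3 split(s): 5 block(s)
[3]={1,3,4}  [4]={1,3,4}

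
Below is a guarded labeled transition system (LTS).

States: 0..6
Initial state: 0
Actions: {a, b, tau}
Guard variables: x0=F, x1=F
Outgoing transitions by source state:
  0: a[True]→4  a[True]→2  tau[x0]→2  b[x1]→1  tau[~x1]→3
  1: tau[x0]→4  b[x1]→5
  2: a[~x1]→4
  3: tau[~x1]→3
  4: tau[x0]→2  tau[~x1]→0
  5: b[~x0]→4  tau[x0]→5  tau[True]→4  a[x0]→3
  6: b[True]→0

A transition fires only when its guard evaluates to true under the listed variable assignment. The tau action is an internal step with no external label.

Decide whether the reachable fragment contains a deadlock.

Answer: DEADLOCK-FREE

Trace:
Reach set: {0,2,3,4}
  0: a→2  a→4  tau→3  [3 exit(s)]
  2: a→4  [1 exit(s)]
  3: tau→3  [1 exit(s)]
  4: tau→0  [1 exit(s)]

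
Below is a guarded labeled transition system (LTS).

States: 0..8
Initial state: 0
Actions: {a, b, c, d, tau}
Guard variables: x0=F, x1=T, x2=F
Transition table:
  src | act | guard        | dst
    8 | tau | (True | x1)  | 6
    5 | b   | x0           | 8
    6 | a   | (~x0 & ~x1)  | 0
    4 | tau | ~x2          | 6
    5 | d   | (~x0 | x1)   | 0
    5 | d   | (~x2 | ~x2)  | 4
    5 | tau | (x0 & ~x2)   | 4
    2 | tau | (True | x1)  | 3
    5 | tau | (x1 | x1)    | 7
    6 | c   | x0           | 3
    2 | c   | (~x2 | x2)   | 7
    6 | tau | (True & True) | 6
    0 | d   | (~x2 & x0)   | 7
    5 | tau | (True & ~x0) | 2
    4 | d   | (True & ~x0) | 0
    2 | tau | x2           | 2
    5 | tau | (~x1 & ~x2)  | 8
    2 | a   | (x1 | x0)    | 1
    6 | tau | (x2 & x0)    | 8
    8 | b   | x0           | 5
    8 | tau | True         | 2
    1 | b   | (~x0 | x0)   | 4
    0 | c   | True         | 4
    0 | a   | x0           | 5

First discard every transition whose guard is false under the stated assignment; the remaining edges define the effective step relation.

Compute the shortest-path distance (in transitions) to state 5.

Layered search for 5:
  L0 = {0}
  L1 = {4}
  L2 = {6}
5 never appears.

Answer: UNREACHABLE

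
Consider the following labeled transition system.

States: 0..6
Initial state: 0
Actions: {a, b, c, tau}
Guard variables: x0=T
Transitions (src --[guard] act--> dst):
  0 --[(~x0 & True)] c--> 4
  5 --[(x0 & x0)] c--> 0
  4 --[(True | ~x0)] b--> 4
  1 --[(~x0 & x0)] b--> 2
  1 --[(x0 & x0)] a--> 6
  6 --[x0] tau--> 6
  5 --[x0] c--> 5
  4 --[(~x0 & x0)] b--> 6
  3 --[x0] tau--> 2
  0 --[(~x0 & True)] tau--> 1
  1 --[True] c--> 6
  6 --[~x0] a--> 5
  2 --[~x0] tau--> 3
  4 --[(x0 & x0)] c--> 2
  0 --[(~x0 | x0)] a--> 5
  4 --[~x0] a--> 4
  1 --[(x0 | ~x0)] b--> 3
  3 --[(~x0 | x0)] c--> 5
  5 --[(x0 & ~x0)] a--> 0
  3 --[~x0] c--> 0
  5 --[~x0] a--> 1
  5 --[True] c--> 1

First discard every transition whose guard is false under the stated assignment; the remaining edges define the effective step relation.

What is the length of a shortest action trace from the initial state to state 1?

Answer: 2

Trace:
BFS to 1:
  L0 = {0}
  L1 = {5}
  L2 = {1}
first hit 1 at d=2 via a·c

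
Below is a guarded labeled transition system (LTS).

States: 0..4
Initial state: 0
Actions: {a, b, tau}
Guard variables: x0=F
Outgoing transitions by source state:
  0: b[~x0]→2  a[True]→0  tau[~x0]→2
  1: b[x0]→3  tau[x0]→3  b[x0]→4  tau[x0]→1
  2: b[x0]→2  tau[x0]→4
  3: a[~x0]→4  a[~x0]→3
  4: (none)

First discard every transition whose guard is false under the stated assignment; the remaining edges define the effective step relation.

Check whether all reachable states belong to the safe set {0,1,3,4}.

Allowed set {0,1,3,4}
Reachable = {0,2}
  0: ok
  2: outside
counterexample path to 2: b

Answer: INVARIANT VIOLATED at state 2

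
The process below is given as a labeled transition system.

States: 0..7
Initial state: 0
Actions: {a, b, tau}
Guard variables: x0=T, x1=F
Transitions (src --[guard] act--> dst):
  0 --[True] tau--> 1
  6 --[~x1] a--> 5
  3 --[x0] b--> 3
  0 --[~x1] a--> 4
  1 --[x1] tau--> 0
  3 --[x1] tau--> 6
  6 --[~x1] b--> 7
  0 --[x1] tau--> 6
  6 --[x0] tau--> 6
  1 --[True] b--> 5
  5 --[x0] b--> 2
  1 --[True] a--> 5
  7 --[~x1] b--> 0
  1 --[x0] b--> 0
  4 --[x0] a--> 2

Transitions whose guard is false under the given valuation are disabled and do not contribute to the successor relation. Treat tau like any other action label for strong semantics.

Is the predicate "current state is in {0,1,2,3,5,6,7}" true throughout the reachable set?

Safe = {0,1,2,3,5,6,7}
R = {0,1,2,4,5}
  0: ok
  1: ok
  2: ok
  4: VIOLATES
  5: ok
counterexample path to 4: a

Answer: INVARIANT VIOLATED at state 4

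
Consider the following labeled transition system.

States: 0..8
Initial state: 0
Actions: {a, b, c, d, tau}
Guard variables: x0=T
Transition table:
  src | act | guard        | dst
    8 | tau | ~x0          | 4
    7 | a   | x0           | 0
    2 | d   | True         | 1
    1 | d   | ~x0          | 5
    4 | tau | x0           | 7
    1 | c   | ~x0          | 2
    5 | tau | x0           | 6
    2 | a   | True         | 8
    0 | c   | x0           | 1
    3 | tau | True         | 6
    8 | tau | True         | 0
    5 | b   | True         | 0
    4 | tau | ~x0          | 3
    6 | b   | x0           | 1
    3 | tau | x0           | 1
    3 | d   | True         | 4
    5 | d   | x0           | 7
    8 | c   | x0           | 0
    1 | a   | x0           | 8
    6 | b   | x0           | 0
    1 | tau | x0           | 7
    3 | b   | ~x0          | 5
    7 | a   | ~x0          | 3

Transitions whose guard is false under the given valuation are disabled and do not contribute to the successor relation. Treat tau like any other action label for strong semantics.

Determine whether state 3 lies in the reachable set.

Answer: UNREACHABLE

Working:
17 transition(s) survive guard evaluation.
L0 = {0}
L1 = {1}  now seen {0,1}
L2 = {7,8}  now seen {0,1,7,8}
Reach set: {0,1,7,8}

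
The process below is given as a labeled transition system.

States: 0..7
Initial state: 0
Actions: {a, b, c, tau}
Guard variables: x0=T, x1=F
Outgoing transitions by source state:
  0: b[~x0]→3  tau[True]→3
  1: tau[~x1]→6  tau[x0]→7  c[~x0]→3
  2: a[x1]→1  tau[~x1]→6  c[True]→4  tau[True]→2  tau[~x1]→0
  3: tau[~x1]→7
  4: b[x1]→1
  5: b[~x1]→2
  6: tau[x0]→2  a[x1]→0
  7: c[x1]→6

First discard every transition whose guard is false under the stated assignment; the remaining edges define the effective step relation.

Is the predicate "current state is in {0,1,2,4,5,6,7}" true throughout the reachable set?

Inv-set: {0,1,2,4,5,6,7}
Reachable = {0,3,7}
  0: ✓
  3: ✗ unsafe
  7: ✓
reach 3 via tau — violates

Answer: INVARIANT VIOLATED at state 3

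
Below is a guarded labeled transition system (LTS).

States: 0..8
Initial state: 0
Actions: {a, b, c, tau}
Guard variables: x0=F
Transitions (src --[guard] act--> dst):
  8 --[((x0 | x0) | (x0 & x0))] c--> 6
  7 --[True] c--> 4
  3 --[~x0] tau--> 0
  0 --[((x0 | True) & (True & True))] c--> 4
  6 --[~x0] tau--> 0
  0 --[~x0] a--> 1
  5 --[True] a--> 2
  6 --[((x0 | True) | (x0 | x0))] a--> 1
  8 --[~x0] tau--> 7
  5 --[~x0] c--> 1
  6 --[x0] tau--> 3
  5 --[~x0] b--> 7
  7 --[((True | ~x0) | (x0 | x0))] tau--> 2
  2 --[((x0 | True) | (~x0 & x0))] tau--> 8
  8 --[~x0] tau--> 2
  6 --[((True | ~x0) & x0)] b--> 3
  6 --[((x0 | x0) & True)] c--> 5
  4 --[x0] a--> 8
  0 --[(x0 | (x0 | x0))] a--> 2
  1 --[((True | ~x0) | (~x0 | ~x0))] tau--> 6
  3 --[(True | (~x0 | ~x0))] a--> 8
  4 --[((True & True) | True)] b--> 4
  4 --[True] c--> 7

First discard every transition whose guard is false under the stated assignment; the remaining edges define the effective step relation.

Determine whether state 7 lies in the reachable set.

17 transition(s) survive guard evaluation.
Layer 0: {0}
Layer 1: {1,4}  now seen {0,1,4}
Layer 2: {6,7}  now seen {0,1,4,6,7}
Layer 3: {2}  now seen {0,1,2,4,6,7}
Layer 4: {8}  now seen {0,1,2,4,6,7,8}
Reachable = {0,1,2,4,6,7,8}
Path to 7: c·c

Answer: REACHABLE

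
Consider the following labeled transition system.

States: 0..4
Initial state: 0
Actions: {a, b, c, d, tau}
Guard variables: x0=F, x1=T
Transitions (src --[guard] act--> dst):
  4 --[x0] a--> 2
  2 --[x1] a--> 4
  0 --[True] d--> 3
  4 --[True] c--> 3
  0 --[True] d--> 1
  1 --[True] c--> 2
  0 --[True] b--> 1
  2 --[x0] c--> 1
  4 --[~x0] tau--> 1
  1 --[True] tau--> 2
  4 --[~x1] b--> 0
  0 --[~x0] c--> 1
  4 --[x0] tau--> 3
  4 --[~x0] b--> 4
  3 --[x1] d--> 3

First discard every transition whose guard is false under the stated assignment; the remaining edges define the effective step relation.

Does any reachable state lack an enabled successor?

Answer: DEADLOCK-FREE

Working:
Reachable = {0,1,2,3,4}
  0: b→1  c→1  d→1  d→3  [4 exit(s)]
  1: c→2  tau→2  [2 exit(s)]
  2: a→4  [1 exit(s)]
  3: d→3  [1 exit(s)]
  4: b→4  c→3  tau→1  [3 exit(s)]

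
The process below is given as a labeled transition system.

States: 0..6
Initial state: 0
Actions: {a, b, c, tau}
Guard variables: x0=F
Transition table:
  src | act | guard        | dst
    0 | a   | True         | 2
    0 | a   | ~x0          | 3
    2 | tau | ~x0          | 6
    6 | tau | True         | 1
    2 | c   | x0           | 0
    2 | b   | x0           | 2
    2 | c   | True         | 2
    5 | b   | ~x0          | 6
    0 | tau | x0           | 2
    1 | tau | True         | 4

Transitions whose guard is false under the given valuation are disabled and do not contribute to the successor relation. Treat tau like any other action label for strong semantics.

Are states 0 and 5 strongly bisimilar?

Answer: NOT BISIMILAR

Analysis:
Bisimulation quotient by refinement:
  π0 = {{0,1,2,3,4,5,6}}
  π1 = {{0},{1,6},{2},{3,4},{5}}
  π2 = {{0},{1},{2},{3,4},{5},{6}}
Fixed point at round 3; 6 class(es).
class of 0: {0}; class of 5: {5}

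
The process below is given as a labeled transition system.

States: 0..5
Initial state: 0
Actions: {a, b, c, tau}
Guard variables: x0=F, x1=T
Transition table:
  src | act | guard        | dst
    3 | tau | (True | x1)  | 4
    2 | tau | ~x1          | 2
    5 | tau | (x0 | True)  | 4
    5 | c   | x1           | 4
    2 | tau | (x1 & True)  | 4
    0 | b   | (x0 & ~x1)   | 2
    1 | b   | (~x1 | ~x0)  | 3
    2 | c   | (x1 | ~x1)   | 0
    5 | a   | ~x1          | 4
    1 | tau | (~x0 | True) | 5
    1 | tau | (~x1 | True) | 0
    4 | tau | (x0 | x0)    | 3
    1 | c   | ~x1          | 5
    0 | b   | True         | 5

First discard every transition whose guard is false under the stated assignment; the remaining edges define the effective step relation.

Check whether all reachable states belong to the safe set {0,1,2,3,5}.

Answer: INVARIANT VIOLATED at state 4

Trace:
Safe = {0,1,2,3,5}
Reachable = {0,4,5}
  0: safe
  4: outside
  5: safe
counterexample path to 4: b·tau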